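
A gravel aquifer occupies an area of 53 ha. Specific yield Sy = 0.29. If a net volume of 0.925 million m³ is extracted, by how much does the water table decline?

A = 53 ha = 5.3 × 10^5 m²
ΔV = 0.925 million m³ = 9.25 × 10^5 m³
Δh = ΔV / (Sy × A) = 9.25 × 10^5 m³ / (0.29 × 5.3 × 10^5 m²) = 6.018 m

Δh ≈ 6.02 m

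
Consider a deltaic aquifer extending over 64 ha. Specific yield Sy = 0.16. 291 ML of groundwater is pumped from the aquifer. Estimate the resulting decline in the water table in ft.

Δh ≈ 9.32 ft

A = 64 ha = 6.4 × 10^5 m²
ΔV = 291 ML = 2.91 × 10^5 m³
Δh = ΔV / (Sy × A) = 2.91 × 10^5 m³ / (0.16 × 6.4 × 10^5 m²) = 2.842 m
Δh = 2.842 m = 9.323 ft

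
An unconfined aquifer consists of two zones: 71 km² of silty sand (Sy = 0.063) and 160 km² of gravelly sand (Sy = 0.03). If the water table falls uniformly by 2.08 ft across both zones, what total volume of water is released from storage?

A₁ = 71 km² = 7.1 × 10^7 m²; A₂ = 160 km² = 1.6 × 10^8 m²
Δh = 2.08 ft = 0.634 m
ΔV₁ = 0.063 × 7.1 × 10^7 × 0.634 = 2.836 × 10^6 m³
ΔV₂ = 0.03 × 1.6 × 10^8 × 0.634 = 3.043 × 10^6 m³
ΔV = ΔV₁ + ΔV₂ = 5.879 × 10^6 m³

ΔV ≈ 5.88 × 10^6 m³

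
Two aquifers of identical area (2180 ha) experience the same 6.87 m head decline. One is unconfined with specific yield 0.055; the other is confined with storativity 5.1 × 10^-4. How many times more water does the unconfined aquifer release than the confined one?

A = 2180 ha = 2.18 × 10^7 m²
Unconfined: ΔV_u = Sy × A × Δh = 0.055 × 2.18 × 10^7 × 6.87 = 8.237 × 10^6 m³
Confined: ΔV_c = S × A × Δh = 5.1 × 10^-4 × 2.18 × 10^7 × 6.87 = 76380 m³
Ratio = ΔV_u / ΔV_c = Sy / S = 0.055 / 5.1 × 10^-4 = 107.8

ΔV_u / ΔV_c ≈ 108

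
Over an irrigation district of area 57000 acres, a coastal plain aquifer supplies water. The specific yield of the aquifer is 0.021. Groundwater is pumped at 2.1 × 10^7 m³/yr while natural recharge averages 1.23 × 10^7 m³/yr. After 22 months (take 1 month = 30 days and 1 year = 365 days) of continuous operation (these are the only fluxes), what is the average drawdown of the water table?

Δh ≈ 3.25 m

A = 57000 acres = 2.307 × 10^8 m²
Net abstraction = 2.1 × 10^7 − 1.23 × 10^7 = 8.7 × 10^6 m³/yr
Q_net = 8.7 × 10^6 m³/yr = 23840 m³/d
t = 22 months = 660 d
ΔV = Q × t = 23840 m³/d × 660 d = 1.573 × 10^7 m³
Δh = ΔV / (Sy × A) = 1.573 × 10^7 / (0.021 × 2.307 × 10^8) = 3.248 m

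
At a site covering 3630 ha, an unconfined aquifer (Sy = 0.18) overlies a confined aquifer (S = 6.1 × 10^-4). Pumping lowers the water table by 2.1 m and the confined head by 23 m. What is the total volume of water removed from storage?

ΔV ≈ 1.42 × 10^7 m³

A = 3630 ha = 3.63 × 10^7 m²
Unconfined: ΔV_u = Sy × A × Δh_u = 0.18 × 3.63 × 10^7 × 2.1 = 1.372 × 10^7 m³
Confined: ΔV_c = S × A × Δh_c = 6.1 × 10^-4 × 3.63 × 10^7 × 23 = 5.093 × 10^5 m³
Total ΔV = 1.372 × 10^7 + 5.093 × 10^5 = 1.423 × 10^7 m³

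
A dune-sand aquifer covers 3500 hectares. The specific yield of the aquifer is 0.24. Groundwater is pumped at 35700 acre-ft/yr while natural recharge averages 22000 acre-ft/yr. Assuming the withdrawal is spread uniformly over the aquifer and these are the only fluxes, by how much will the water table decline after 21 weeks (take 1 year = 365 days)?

Δh ≈ 0.81 m

A = 3500 hectares = 3.5 × 10^7 m²
Net abstraction = 35700 − 22000 = 13700 acre-ft/yr
Q_net = 13700 acre-ft/yr = 46300 m³/d
t = 21 weeks = 147 d
ΔV = Q × t = 46300 m³/d × 147 d = 6.806 × 10^6 m³
Δh = ΔV / (Sy × A) = 6.806 × 10^6 / (0.24 × 3.5 × 10^7) = 0.8102 m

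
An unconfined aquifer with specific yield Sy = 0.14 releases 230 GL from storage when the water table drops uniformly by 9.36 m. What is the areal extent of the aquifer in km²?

A ≈ 176 km²

ΔV = 230 GL = 2.3 × 10^8 m³
A = ΔV / (Sy × Δh) = 2.3 × 10^8 / (0.14 × 9.36) = 1.755 × 10^8 m²
A = 1.755 × 10^8 m² = 175.5 km²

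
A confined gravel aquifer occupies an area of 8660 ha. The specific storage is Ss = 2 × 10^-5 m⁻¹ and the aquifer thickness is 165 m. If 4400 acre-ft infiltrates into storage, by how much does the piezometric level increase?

Δh ≈ 19 m

S = Ss × b = 2 × 10^-5 m⁻¹ × 165 m = 3.3 × 10^-3
A = 8660 ha = 8.66 × 10^7 m²
ΔV = 4400 acre-ft = 5.427 × 10^6 m³
Δh = ΔV / (S × A) = 5.427 × 10^6 m³ / (0.0033 × 8.66 × 10^7 m²) = 18.99 m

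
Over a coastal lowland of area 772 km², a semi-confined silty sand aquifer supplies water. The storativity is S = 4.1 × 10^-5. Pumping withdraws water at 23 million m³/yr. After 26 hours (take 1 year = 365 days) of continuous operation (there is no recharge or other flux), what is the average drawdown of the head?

A = 772 km² = 7.72 × 10^8 m²
Q = 23 million m³/yr = 63010 m³/d
t = 26 hours = 1.083 d
ΔV = Q × t = 63010 m³/d × 1.083 d = 68260 m³
Δh = ΔV / (S × A) = 68260 / (4.1 × 10^-5 × 7.72 × 10^8) = 2.157 m

Δh ≈ 2.16 m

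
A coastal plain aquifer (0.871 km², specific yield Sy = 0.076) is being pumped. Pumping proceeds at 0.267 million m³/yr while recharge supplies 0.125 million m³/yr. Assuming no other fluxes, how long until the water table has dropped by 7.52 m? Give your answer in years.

t ≈ 3.51 years

A = 0.871 km² = 8.71 × 10^5 m²
ΔV = Sy × A × Δh = 0.076 × 8.71 × 10^5 × 7.52 = 4.978 × 10^5 m³
Net withdrawal = 0.267 − 0.125 = 0.142 million m³/yr = 389 m³/d
t = ΔV / Q = 4.978 × 10^5 m³ / 389 m³/d = 1280 d
t = 1280 d ≈ 3.506 years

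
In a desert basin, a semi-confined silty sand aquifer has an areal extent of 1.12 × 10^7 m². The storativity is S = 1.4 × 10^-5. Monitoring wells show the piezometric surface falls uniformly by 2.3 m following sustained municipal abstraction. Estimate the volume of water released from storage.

ΔV = S × A × Δh = 1.4 × 10^-5 × 1.12 × 10^7 m² × 2.3 m = 360.6 m³

ΔV ≈ 361 m³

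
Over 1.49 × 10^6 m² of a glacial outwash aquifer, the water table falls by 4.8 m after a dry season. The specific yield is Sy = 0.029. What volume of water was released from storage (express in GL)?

ΔV ≈ 0.207 GL

ΔV = Sy × A × Δh = 0.029 × 1.49 × 10^6 m² × 4.8 m = 2.074 × 10^5 m³
ΔV = 2.074 × 10^5 m³ = 0.2074 GL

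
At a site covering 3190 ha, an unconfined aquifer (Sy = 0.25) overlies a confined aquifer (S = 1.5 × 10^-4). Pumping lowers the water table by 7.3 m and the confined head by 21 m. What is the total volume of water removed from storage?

ΔV ≈ 5.83 × 10^7 m³

A = 3190 ha = 3.19 × 10^7 m²
Unconfined: ΔV_u = Sy × A × Δh_u = 0.25 × 3.19 × 10^7 × 7.3 = 5.822 × 10^7 m³
Confined: ΔV_c = S × A × Δh_c = 1.5 × 10^-4 × 3.19 × 10^7 × 21 = 1.005 × 10^5 m³
Total ΔV = 5.822 × 10^7 + 1.005 × 10^5 = 5.832 × 10^7 m³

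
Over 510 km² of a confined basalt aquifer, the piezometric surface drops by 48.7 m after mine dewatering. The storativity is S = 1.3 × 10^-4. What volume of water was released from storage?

ΔV ≈ 3.23 × 10^6 m³

A = 510 km² = 5.1 × 10^8 m²
ΔV = S × A × Δh = 1.3 × 10^-4 × 5.1 × 10^8 m² × 48.7 m = 3.229 × 10^6 m³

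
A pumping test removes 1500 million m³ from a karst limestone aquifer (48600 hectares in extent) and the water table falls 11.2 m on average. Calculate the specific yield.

Sy ≈ 0.28

A = 48600 hectares = 4.86 × 10^8 m²
ΔV = 1500 million m³ = 1.5 × 10^9 m³
Sy = ΔV / (A × Δh) = 1.5 × 10^9 m³ / (4.86 × 10^8 m² × 11.2 m) = 0.2756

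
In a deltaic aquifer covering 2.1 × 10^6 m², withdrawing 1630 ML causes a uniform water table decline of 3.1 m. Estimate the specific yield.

ΔV = 1630 ML = 1.63 × 10^6 m³
Sy = ΔV / (A × Δh) = 1.63 × 10^6 m³ / (2.1 × 10^6 m² × 3.1 m) = 0.2504

Sy ≈ 0.25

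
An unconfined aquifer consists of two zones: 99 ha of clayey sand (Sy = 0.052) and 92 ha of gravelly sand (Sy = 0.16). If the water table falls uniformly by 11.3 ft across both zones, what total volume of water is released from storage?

ΔV ≈ 6.84 × 10^5 m³

A₁ = 99 ha = 9.9 × 10^5 m²; A₂ = 92 ha = 9.2 × 10^5 m²
Δh = 11.3 ft = 3.444 m
ΔV₁ = 0.052 × 9.9 × 10^5 × 3.444 = 1.773 × 10^5 m³
ΔV₂ = 0.16 × 9.2 × 10^5 × 3.444 = 5.07 × 10^5 m³
ΔV = ΔV₁ + ΔV₂ = 6.843 × 10^5 m³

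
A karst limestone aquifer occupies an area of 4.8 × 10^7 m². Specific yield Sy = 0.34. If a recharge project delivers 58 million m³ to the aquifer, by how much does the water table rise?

ΔV = 58 million m³ = 5.8 × 10^7 m³
Δh = ΔV / (Sy × A) = 5.8 × 10^7 m³ / (0.34 × 4.8 × 10^7 m²) = 3.554 m

Δh ≈ 3.55 m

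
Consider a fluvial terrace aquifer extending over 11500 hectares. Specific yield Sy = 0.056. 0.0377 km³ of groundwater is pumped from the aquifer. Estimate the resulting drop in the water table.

Δh ≈ 5.85 m

A = 11500 hectares = 1.15 × 10^8 m²
ΔV = 0.0377 km³ = 3.77 × 10^7 m³
Δh = ΔV / (Sy × A) = 3.77 × 10^7 m³ / (0.056 × 1.15 × 10^8 m²) = 5.854 m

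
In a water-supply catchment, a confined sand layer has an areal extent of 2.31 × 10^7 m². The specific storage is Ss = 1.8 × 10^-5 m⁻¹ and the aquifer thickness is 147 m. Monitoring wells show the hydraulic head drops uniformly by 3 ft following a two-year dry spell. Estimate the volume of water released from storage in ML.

ΔV ≈ 55.9 ML

S = Ss × b = 1.8 × 10^-5 m⁻¹ × 147 m = 2.646 × 10^-3
Δh = 3 ft = 0.9144 m
ΔV = S × A × Δh = 0.002646 × 2.31 × 10^7 m² × 0.9144 m = 55890 m³
ΔV = 55890 m³ = 55.89 ML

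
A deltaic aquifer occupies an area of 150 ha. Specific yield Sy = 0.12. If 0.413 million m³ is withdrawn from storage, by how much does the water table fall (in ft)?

Δh ≈ 7.53 ft

A = 150 ha = 1.5 × 10^6 m²
ΔV = 0.413 million m³ = 4.13 × 10^5 m³
Δh = ΔV / (Sy × A) = 4.13 × 10^5 m³ / (0.12 × 1.5 × 10^6 m²) = 2.294 m
Δh = 2.294 m = 7.528 ft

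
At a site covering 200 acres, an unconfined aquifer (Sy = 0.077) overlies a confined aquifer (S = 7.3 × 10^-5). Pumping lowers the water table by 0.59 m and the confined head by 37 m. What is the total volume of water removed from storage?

A = 200 acres = 8.094 × 10^5 m²
Unconfined: ΔV_u = Sy × A × Δh_u = 0.077 × 8.094 × 10^5 × 0.59 = 36770 m³
Confined: ΔV_c = S × A × Δh_c = 7.3 × 10^-5 × 8.094 × 10^5 × 37 = 2186 m³
Total ΔV = 36770 + 2186 = 38960 m³

ΔV ≈ 39000 m³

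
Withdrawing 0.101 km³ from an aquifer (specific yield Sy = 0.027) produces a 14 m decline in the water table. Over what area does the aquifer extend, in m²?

A ≈ 2.67 × 10^8 m²

ΔV = 0.101 km³ = 1.01 × 10^8 m³
A = ΔV / (Sy × Δh) = 1.01 × 10^8 / (0.027 × 14) = 2.672 × 10^8 m²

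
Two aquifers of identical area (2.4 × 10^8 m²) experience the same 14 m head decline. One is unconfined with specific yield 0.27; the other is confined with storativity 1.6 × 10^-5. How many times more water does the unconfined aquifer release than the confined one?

Unconfined: ΔV_u = Sy × A × Δh = 0.27 × 2.4 × 10^8 × 14 = 9.072 × 10^8 m³
Confined: ΔV_c = S × A × Δh = 1.6 × 10^-5 × 2.4 × 10^8 × 14 = 53760 m³
Ratio = ΔV_u / ΔV_c = Sy / S = 0.27 / 1.6 × 10^-5 = 16880

ΔV_u / ΔV_c ≈ 16900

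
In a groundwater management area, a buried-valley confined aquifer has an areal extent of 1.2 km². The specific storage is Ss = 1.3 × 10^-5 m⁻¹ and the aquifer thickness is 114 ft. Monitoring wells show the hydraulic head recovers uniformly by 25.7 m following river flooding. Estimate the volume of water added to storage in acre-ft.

ΔV ≈ 11.3 acre-ft

b = 114 ft = 34.75 m
S = Ss × b = 1.3 × 10^-5 m⁻¹ × 34.75 m = 4.517 × 10^-4
A = 1.2 km² = 1.2 × 10^6 m²
ΔV = S × A × Δh = 4.517 × 10^-4 × 1.2 × 10^6 m² × 25.7 m = 13930 m³
ΔV = 13930 m³ = 11.29 acre-ft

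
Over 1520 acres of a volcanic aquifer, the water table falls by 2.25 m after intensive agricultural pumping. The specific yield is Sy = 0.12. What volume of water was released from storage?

A = 1520 acres = 6.151 × 10^6 m²
ΔV = Sy × A × Δh = 0.12 × 6.151 × 10^6 m² × 2.25 m = 1.661 × 10^6 m³

ΔV ≈ 1.66 × 10^6 m³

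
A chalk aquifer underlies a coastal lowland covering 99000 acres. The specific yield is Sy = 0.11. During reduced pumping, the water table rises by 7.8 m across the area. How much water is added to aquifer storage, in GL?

A = 99000 acres = 4.006 × 10^8 m²
ΔV = Sy × A × Δh = 0.11 × 4.006 × 10^8 m² × 7.8 m = 3.437 × 10^8 m³
ΔV = 3.437 × 10^8 m³ = 343.7 GL

ΔV ≈ 344 GL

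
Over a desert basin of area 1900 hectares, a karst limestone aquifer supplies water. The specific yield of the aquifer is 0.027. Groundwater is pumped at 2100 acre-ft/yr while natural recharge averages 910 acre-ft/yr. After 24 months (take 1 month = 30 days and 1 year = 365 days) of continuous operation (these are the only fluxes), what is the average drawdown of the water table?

A = 1900 hectares = 1.9 × 10^7 m²
Net abstraction = 2100 − 910 = 1190 acre-ft/yr
Q_net = 1190 acre-ft/yr = 4021 m³/d
t = 24 months = 720 d
ΔV = Q × t = 4021 m³/d × 720 d = 2.895 × 10^6 m³
Δh = ΔV / (Sy × A) = 2.895 × 10^6 / (0.027 × 1.9 × 10^7) = 5.644 m

Δh ≈ 5.64 m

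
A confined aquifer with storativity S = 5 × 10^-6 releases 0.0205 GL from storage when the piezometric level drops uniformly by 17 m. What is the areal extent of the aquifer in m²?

ΔV = 0.0205 GL = 20500 m³
A = ΔV / (S × Δh) = 20500 / (5 × 10^-6 × 17) = 2.412 × 10^8 m²

A ≈ 2.41 × 10^8 m²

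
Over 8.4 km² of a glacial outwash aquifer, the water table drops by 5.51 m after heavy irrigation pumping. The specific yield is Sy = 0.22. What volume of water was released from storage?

ΔV ≈ 1.02 × 10^7 m³

A = 8.4 km² = 8.4 × 10^6 m²
ΔV = Sy × A × Δh = 0.22 × 8.4 × 10^6 m² × 5.51 m = 1.018 × 10^7 m³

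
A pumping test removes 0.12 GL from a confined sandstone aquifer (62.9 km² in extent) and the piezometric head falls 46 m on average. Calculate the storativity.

A = 62.9 km² = 6.29 × 10^7 m²
ΔV = 0.12 GL = 1.2 × 10^5 m³
S = ΔV / (A × Δh) = 1.2 × 10^5 m³ / (6.29 × 10^7 m² × 46 m) = 4.147 × 10^-5

S ≈ 4.1 × 10^-5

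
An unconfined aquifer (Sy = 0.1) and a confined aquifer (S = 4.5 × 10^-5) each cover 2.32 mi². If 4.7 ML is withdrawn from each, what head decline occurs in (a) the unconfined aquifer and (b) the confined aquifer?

Δh_u ≈ 0.00782 m; Δh_c ≈ 17.4 m

A = 2.32 mi² = 6.009 × 10^6 m²
ΔV = 4.7 ML = 4700 m³
Unconfined: Δh_u = ΔV/(Sy·A) = 4700/(0.1 × 6.009 × 10^6) = 0.007822 m
Confined: Δh_c = ΔV/(S·A) = 4700/(4.5 × 10^-5 × 6.009 × 10^6) = 17.38 m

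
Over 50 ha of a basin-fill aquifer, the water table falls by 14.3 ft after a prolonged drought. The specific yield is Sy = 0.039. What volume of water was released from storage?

A = 50 ha = 5 × 10^5 m²
Δh = 14.3 ft = 4.359 m
ΔV = Sy × A × Δh = 0.039 × 5 × 10^5 m² × 4.359 m = 84990 m³

ΔV ≈ 85000 m³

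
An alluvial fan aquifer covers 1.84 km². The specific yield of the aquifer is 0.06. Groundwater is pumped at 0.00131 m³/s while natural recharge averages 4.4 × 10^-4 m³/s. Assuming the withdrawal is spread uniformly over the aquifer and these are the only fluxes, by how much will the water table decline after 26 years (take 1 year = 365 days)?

Δh ≈ 6.46 m

A = 1.84 km² = 1.84 × 10^6 m²
Net abstraction = 0.00131 − 4.4 × 10^-4 = 8.7 × 10^-4 m³/s
Q_net = 8.7 × 10^-4 m³/s = 75.17 m³/d
t = 26 years = 9490 d
ΔV = Q × t = 75.17 m³/d × 9490 d = 7.133 × 10^5 m³
Δh = ΔV / (Sy × A) = 7.133 × 10^5 / (0.06 × 1.84 × 10^6) = 6.461 m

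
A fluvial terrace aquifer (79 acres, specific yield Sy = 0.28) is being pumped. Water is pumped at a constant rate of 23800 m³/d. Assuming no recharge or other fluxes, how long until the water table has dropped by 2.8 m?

t ≈ 10.5 days

A = 79 acres = 3.197 × 10^5 m²
ΔV = Sy × A × Δh = 0.28 × 3.197 × 10^5 × 2.8 = 2.506 × 10^5 m³
t = ΔV / Q = 2.506 × 10^5 m³ / 23800 m³/d = 10.53 d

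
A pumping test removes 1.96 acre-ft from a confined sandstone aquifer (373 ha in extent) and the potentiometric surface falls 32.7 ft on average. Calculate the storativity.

S ≈ 6.5 × 10^-5

A = 373 ha = 3.73 × 10^6 m²
Δh = 32.7 ft = 9.967 m
ΔV = 1.96 acre-ft = 2418 m³
S = ΔV / (A × Δh) = 2418 m³ / (3.73 × 10^6 m² × 9.967 m) = 6.503 × 10^-5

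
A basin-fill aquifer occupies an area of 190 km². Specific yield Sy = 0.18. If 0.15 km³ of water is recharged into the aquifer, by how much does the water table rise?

Δh ≈ 4.39 m

A = 190 km² = 1.9 × 10^8 m²
ΔV = 0.15 km³ = 1.5 × 10^8 m³
Δh = ΔV / (Sy × A) = 1.5 × 10^8 m³ / (0.18 × 1.9 × 10^8 m²) = 4.386 m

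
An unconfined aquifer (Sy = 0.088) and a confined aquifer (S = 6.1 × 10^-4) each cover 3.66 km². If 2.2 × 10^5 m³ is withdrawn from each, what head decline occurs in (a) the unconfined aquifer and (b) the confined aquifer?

A = 3.66 km² = 3.66 × 10^6 m²
Unconfined: Δh_u = ΔV/(Sy·A) = 2.2 × 10^5/(0.088 × 3.66 × 10^6) = 0.6831 m
Confined: Δh_c = ΔV/(S·A) = 2.2 × 10^5/(6.1 × 10^-4 × 3.66 × 10^6) = 98.54 m

Δh_u ≈ 0.683 m; Δh_c ≈ 98.5 m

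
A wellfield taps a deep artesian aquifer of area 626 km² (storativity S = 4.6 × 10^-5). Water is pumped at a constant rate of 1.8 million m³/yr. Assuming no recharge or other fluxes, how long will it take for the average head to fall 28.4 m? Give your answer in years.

t ≈ 0.454 years

A = 626 km² = 6.26 × 10^8 m²
ΔV = S × A × Δh = 4.6 × 10^-5 × 6.26 × 10^8 × 28.4 = 8.178 × 10^5 m³
Q = 1.8 million m³/yr = 4932 m³/d
t = ΔV / Q = 8.178 × 10^5 m³ / 4932 m³/d = 165.8 d
t = 165.8 d ≈ 0.4543 years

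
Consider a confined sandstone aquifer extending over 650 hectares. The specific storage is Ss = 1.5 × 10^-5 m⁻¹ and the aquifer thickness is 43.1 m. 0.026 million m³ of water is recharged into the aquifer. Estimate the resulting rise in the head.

Δh ≈ 6.19 m

S = Ss × b = 1.5 × 10^-5 m⁻¹ × 43.1 m = 6.465 × 10^-4
A = 650 hectares = 6.5 × 10^6 m²
ΔV = 0.026 million m³ = 26000 m³
Δh = ΔV / (S × A) = 26000 m³ / (6.465 × 10^-4 × 6.5 × 10^6 m²) = 6.187 m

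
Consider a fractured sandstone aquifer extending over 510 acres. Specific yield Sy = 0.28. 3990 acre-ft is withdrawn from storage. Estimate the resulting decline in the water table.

Δh ≈ 8.52 m

A = 510 acres = 2.064 × 10^6 m²
ΔV = 3990 acre-ft = 4.922 × 10^6 m³
Δh = ΔV / (Sy × A) = 4.922 × 10^6 m³ / (0.28 × 2.064 × 10^6 m²) = 8.516 m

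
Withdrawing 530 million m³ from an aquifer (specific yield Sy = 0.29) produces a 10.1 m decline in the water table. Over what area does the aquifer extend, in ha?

ΔV = 530 million m³ = 5.3 × 10^8 m³
A = ΔV / (Sy × Δh) = 5.3 × 10^8 / (0.29 × 10.1) = 1.809 × 10^8 m²
A = 1.809 × 10^8 m² = 18090 ha

A ≈ 18100 ha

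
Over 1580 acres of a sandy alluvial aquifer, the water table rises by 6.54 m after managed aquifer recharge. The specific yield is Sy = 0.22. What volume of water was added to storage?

ΔV ≈ 9.2 × 10^6 m³

A = 1580 acres = 6.394 × 10^6 m²
ΔV = Sy × A × Δh = 0.22 × 6.394 × 10^6 m² × 6.54 m = 9.2 × 10^6 m³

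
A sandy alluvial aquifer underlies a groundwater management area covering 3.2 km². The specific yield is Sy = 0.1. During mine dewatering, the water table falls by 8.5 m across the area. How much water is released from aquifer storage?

ΔV ≈ 2.72 × 10^6 m³

A = 3.2 km² = 3.2 × 10^6 m²
ΔV = Sy × A × Δh = 0.1 × 3.2 × 10^6 m² × 8.5 m = 2.72 × 10^6 m³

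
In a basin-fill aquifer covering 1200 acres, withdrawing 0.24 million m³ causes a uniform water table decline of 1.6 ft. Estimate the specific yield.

A = 1200 acres = 4.856 × 10^6 m²
Δh = 1.6 ft = 0.4877 m
ΔV = 0.24 million m³ = 2.4 × 10^5 m³
Sy = ΔV / (A × Δh) = 2.4 × 10^5 m³ / (4.856 × 10^6 m² × 0.4877 m) = 0.1013

Sy ≈ 0.1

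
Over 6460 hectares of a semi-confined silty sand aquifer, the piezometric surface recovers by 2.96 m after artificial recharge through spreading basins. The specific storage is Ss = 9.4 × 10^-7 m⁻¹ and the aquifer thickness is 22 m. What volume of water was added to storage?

S = Ss × b = 9.4 × 10^-7 m⁻¹ × 22 m = 2.068 × 10^-5
A = 6460 hectares = 6.46 × 10^7 m²
ΔV = S × A × Δh = 2.068 × 10^-5 × 6.46 × 10^7 m² × 2.96 m = 3954 m³

ΔV ≈ 3950 m³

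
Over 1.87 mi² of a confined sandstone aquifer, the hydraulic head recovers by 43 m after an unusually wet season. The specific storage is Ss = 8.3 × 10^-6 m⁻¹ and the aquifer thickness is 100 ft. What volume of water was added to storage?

b = 100 ft = 30.48 m
S = Ss × b = 8.3 × 10^-6 m⁻¹ × 30.48 m = 2.53 × 10^-4
A = 1.87 mi² = 4.843 × 10^6 m²
ΔV = S × A × Δh = 2.53 × 10^-4 × 4.843 × 10^6 m² × 43 m = 52690 m³

ΔV ≈ 52700 m³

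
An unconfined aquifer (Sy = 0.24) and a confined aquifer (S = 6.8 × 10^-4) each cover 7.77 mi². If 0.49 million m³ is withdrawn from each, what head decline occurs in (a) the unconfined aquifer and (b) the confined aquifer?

Δh_u ≈ 0.101 m; Δh_c ≈ 35.8 m

A = 7.77 mi² = 2.012 × 10^7 m²
ΔV = 0.49 million m³ = 4.9 × 10^5 m³
Unconfined: Δh_u = ΔV/(Sy·A) = 4.9 × 10^5/(0.24 × 2.012 × 10^7) = 0.1015 m
Confined: Δh_c = ΔV/(S·A) = 4.9 × 10^5/(6.8 × 10^-4 × 2.012 × 10^7) = 35.81 m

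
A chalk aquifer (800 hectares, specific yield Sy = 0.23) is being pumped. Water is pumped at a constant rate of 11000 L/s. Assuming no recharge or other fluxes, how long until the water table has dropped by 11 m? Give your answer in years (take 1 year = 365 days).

t ≈ 0.0583 years

A = 800 hectares = 8 × 10^6 m²
ΔV = Sy × A × Δh = 0.23 × 8 × 10^6 × 11 = 2.024 × 10^7 m³
Q = 11000 L/s = 9.504 × 10^5 m³/d
t = ΔV / Q = 2.024 × 10^7 m³ / 9.504 × 10^5 m³/d = 21.3 d
t = 21.3 d ≈ 0.05835 years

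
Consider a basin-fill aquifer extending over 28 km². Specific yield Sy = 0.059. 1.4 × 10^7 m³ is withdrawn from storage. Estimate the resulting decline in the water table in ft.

A = 28 km² = 2.8 × 10^7 m²
Δh = ΔV / (Sy × A) = 1.4 × 10^7 m³ / (0.059 × 2.8 × 10^7 m²) = 8.475 m
Δh = 8.475 m = 27.8 ft

Δh ≈ 27.8 ft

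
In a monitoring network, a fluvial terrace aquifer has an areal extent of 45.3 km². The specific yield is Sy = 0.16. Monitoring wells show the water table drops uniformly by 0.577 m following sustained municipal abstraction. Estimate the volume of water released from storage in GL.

ΔV ≈ 4.18 GL

A = 45.3 km² = 4.53 × 10^7 m²
ΔV = Sy × A × Δh = 0.16 × 4.53 × 10^7 m² × 0.577 m = 4.182 × 10^6 m³
ΔV = 4.182 × 10^6 m³ = 4.182 GL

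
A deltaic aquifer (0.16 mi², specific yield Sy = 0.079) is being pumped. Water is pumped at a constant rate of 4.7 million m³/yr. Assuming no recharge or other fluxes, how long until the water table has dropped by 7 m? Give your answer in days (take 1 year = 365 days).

t ≈ 17.8 days

A = 0.16 mi² = 4.144 × 10^5 m²
ΔV = Sy × A × Δh = 0.079 × 4.144 × 10^5 × 7 = 2.292 × 10^5 m³
Q = 4.7 million m³/yr = 12880 m³/d
t = ΔV / Q = 2.292 × 10^5 m³ / 12880 m³/d = 17.8 d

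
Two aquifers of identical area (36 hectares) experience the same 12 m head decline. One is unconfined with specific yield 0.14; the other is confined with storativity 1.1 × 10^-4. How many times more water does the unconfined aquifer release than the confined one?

ΔV_u / ΔV_c ≈ 1270

A = 36 hectares = 3.6 × 10^5 m²
Unconfined: ΔV_u = Sy × A × Δh = 0.14 × 3.6 × 10^5 × 12 = 6.048 × 10^5 m³
Confined: ΔV_c = S × A × Δh = 1.1 × 10^-4 × 3.6 × 10^5 × 12 = 475.2 m³
Ratio = ΔV_u / ΔV_c = Sy / S = 0.14 / 1.1 × 10^-4 = 1273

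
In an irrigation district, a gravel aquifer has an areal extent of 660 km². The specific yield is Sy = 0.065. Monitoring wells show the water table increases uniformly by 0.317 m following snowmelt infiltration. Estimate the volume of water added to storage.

ΔV ≈ 1.36 × 10^7 m³

A = 660 km² = 6.6 × 10^8 m²
ΔV = Sy × A × Δh = 0.065 × 6.6 × 10^8 m² × 0.317 m = 1.36 × 10^7 m³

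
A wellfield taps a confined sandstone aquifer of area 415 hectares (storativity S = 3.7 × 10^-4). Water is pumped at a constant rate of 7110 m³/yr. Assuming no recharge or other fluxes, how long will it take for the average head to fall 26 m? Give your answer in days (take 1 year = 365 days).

A = 415 hectares = 4.15 × 10^6 m²
ΔV = S × A × Δh = 3.7 × 10^-4 × 4.15 × 10^6 × 26 = 39920 m³
Q = 7110 m³/yr = 19.48 m³/d
t = ΔV / Q = 39920 m³ / 19.48 m³/d = 2049 d

t ≈ 2050 days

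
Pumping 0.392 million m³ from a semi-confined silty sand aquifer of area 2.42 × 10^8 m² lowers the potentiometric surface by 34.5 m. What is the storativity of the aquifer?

ΔV = 0.392 million m³ = 3.92 × 10^5 m³
S = ΔV / (A × Δh) = 3.92 × 10^5 m³ / (2.42 × 10^8 m² × 34.5 m) = 4.695 × 10^-5

S ≈ 4.7 × 10^-5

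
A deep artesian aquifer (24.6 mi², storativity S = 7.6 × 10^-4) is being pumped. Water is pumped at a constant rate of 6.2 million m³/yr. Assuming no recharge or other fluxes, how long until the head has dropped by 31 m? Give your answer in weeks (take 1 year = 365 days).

A = 24.6 mi² = 6.371 × 10^7 m²
ΔV = S × A × Δh = 7.6 × 10^-4 × 6.371 × 10^7 × 31 = 1.501 × 10^6 m³
Q = 6.2 million m³/yr = 16990 m³/d
t = ΔV / Q = 1.501 × 10^6 m³ / 16990 m³/d = 88.37 d
t = 88.37 d ≈ 12.62 weeks

t ≈ 12.6 weeks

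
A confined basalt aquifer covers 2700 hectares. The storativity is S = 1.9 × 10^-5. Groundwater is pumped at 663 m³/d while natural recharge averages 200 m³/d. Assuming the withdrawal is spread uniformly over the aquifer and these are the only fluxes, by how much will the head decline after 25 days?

Δh ≈ 22.6 m

A = 2700 hectares = 2.7 × 10^7 m²
Net abstraction = 663 − 200 = 463 m³/d
ΔV = Q × t = 463 m³/d × 25 d = 11580 m³
Δh = ΔV / (S × A) = 11580 / (1.9 × 10^-5 × 2.7 × 10^7) = 22.56 m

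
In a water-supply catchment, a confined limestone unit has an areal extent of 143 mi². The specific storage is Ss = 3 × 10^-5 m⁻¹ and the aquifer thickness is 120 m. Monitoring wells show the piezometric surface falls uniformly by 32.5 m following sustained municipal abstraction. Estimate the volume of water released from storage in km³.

S = Ss × b = 3 × 10^-5 m⁻¹ × 120 m = 3.6 × 10^-3
A = 143 mi² = 3.704 × 10^8 m²
ΔV = S × A × Δh = 0.0036 × 3.704 × 10^8 m² × 32.5 m = 4.333 × 10^7 m³
ΔV = 4.333 × 10^7 m³ = 0.04333 km³

ΔV ≈ 0.0433 km³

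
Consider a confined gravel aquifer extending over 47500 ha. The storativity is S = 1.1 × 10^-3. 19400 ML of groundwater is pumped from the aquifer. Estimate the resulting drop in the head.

A = 47500 ha = 4.75 × 10^8 m²
ΔV = 19400 ML = 1.94 × 10^7 m³
Δh = ΔV / (S × A) = 1.94 × 10^7 m³ / (0.0011 × 4.75 × 10^8 m²) = 37.13 m

Δh ≈ 37.1 m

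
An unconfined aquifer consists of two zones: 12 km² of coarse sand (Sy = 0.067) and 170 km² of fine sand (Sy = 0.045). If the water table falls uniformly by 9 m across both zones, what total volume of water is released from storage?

A₁ = 12 km² = 1.2 × 10^7 m²; A₂ = 170 km² = 1.7 × 10^8 m²
ΔV₁ = 0.067 × 1.2 × 10^7 × 9 = 7.236 × 10^6 m³
ΔV₂ = 0.045 × 1.7 × 10^8 × 9 = 6.885 × 10^7 m³
ΔV = ΔV₁ + ΔV₂ = 7.609 × 10^7 m³

ΔV ≈ 7.61 × 10^7 m³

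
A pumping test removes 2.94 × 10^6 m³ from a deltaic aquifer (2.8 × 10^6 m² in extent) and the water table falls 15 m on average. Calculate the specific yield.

Sy = ΔV / (A × Δh) = 2.94 × 10^6 m³ / (2.8 × 10^6 m² × 15 m) = 0.07

Sy ≈ 0.07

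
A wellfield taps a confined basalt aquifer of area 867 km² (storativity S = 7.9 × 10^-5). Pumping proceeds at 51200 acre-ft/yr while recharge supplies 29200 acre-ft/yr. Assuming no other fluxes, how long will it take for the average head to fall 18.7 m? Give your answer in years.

t ≈ 0.0472 years

A = 867 km² = 8.67 × 10^8 m²
ΔV = S × A × Δh = 7.9 × 10^-5 × 8.67 × 10^8 × 18.7 = 1.281 × 10^6 m³
Net withdrawal = 51200 − 29200 = 22000 acre-ft/yr = 74350 m³/d
t = ΔV / Q = 1.281 × 10^6 m³ / 74350 m³/d = 17.23 d
t = 17.23 d ≈ 0.0472 years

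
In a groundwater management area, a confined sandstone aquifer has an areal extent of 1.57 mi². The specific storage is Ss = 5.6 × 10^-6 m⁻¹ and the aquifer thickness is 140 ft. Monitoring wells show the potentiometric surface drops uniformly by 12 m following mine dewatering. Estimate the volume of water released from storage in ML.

b = 140 ft = 42.67 m
S = Ss × b = 5.6 × 10^-6 m⁻¹ × 42.67 m = 2.39 × 10^-4
A = 1.57 mi² = 4.066 × 10^6 m²
ΔV = S × A × Δh = 2.39 × 10^-4 × 4.066 × 10^6 m² × 12 m = 11660 m³
ΔV = 11660 m³ = 11.66 ML

ΔV ≈ 11.7 ML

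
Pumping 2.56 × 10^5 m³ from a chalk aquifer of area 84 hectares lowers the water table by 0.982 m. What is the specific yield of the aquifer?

Sy ≈ 0.31

A = 84 hectares = 8.4 × 10^5 m²
Sy = ΔV / (A × Δh) = 2.56 × 10^5 m³ / (8.4 × 10^5 m² × 0.982 m) = 0.3103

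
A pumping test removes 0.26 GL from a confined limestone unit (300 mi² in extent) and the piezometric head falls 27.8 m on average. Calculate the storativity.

A = 300 mi² = 7.77 × 10^8 m²
ΔV = 0.26 GL = 2.6 × 10^5 m³
S = ΔV / (A × Δh) = 2.6 × 10^5 m³ / (7.77 × 10^8 m² × 27.8 m) = 1.204 × 10^-5

S ≈ 1.2 × 10^-5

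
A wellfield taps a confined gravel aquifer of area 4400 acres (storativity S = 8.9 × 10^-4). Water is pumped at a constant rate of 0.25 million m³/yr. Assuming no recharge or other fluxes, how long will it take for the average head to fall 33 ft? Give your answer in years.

t ≈ 0.638 years

A = 4400 acres = 1.781 × 10^7 m²
Δh = 33 ft = 10.06 m
ΔV = S × A × Δh = 8.9 × 10^-4 × 1.781 × 10^7 × 10.06 = 1.594 × 10^5 m³
Q = 0.25 million m³/yr = 684.9 m³/d
t = ΔV / Q = 1.594 × 10^5 m³ / 684.9 m³/d = 232.7 d
t = 232.7 d ≈ 0.6376 years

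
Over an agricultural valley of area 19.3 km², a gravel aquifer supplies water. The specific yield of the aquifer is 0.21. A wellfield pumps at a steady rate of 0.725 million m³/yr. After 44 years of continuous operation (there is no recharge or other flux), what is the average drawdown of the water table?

A = 19.3 km² = 1.93 × 10^7 m²
Q = 0.725 million m³/yr = 1986 m³/d
t = 44 years = 16060 d
ΔV = Q × t = 1986 m³/d × 16060 d = 3.19 × 10^7 m³
Δh = ΔV / (Sy × A) = 3.19 × 10^7 / (0.21 × 1.93 × 10^7) = 7.871 m

Δh ≈ 7.87 m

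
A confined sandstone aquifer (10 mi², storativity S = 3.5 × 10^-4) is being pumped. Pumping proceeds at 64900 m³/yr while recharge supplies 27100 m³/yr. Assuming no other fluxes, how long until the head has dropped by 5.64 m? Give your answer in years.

A = 10 mi² = 2.59 × 10^7 m²
ΔV = S × A × Δh = 3.5 × 10^-4 × 2.59 × 10^7 × 5.64 = 51130 m³
Net withdrawal = 64900 − 27100 = 37800 m³/yr = 103.6 m³/d
t = ΔV / Q = 51130 m³ / 103.6 m³/d = 493.7 d
t = 493.7 d ≈ 1.353 years

t ≈ 1.35 years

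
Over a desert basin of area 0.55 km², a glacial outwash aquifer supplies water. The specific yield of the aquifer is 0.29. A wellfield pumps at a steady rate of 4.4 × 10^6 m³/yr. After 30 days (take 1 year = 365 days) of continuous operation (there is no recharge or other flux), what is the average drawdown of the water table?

A = 0.55 km² = 5.5 × 10^5 m²
Q = 4.4 × 10^6 m³/yr = 12050 m³/d
ΔV = Q × t = 12050 m³/d × 30 d = 3.616 × 10^5 m³
Δh = ΔV / (Sy × A) = 3.616 × 10^5 / (0.29 × 5.5 × 10^5) = 2.267 m

Δh ≈ 2.27 m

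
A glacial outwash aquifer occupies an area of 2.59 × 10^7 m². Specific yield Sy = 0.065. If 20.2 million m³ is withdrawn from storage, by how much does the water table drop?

Δh ≈ 12 m

ΔV = 20.2 million m³ = 2.02 × 10^7 m³
Δh = ΔV / (Sy × A) = 2.02 × 10^7 m³ / (0.065 × 2.59 × 10^7 m²) = 12 m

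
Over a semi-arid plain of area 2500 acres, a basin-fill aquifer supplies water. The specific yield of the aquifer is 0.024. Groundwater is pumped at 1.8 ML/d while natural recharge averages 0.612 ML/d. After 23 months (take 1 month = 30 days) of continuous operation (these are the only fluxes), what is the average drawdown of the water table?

A = 2500 acres = 1.012 × 10^7 m²
Net abstraction = 1.8 − 0.612 = 1.188 ML/d
Q_net = 1.188 ML/d = 1188 m³/d
t = 23 months = 690 d
ΔV = Q × t = 1188 m³/d × 690 d = 8.197 × 10^5 m³
Δh = ΔV / (Sy × A) = 8.197 × 10^5 / (0.024 × 1.012 × 10^7) = 3.376 m

Δh ≈ 3.38 m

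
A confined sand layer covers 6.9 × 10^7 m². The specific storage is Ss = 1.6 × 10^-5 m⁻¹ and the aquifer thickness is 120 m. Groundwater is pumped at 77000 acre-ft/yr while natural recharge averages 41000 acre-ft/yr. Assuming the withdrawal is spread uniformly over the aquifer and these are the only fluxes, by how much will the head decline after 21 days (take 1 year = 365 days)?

Δh ≈ 19.3 m

S = Ss × b = 1.6 × 10^-5 m⁻¹ × 120 m = 1.92 × 10^-3
Net abstraction = 77000 − 41000 = 36000 acre-ft/yr
Q_net = 36000 acre-ft/yr = 1.217 × 10^5 m³/d
ΔV = Q × t = 1.217 × 10^5 m³/d × 21 d = 2.555 × 10^6 m³
Δh = ΔV / (S × A) = 2.555 × 10^6 / (0.00192 × 6.9 × 10^7) = 19.28 m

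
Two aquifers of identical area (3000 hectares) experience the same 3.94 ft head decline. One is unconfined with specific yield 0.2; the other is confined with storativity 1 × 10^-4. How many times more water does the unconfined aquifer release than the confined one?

ΔV_u / ΔV_c ≈ 2000

A = 3000 hectares = 3 × 10^7 m²
Δh = 3.94 ft = 1.201 m
Unconfined: ΔV_u = Sy × A × Δh = 0.2 × 3 × 10^7 × 1.201 = 7.205 × 10^6 m³
Confined: ΔV_c = S × A × Δh = 1 × 10^-4 × 3 × 10^7 × 1.201 = 3603 m³
Ratio = ΔV_u / ΔV_c = Sy / S = 0.2 / 1 × 10^-4 = 2000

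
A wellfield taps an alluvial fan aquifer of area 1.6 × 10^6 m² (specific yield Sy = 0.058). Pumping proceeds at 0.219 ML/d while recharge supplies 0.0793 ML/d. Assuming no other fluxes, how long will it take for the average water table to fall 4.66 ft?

Δh = 4.66 ft = 1.42 m
ΔV = Sy × A × Δh = 0.058 × 1.6 × 10^6 × 1.42 = 1.318 × 10^5 m³
Net withdrawal = 0.219 − 0.0793 = 0.1397 ML/d = 139.7 m³/d
t = ΔV / Q = 1.318 × 10^5 m³ / 139.7 m³/d = 943.5 d

t ≈ 944 days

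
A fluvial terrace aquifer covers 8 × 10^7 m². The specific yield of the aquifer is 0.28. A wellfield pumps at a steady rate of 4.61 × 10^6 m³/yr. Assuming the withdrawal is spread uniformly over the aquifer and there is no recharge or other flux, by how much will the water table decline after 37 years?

Δh ≈ 7.61 m

Q = 4.61 × 10^6 m³/yr = 12630 m³/d
t = 37 years = 13500 d
ΔV = Q × t = 12630 m³/d × 13500 d = 1.706 × 10^8 m³
Δh = ΔV / (Sy × A) = 1.706 × 10^8 / (0.28 × 8 × 10^7) = 7.615 m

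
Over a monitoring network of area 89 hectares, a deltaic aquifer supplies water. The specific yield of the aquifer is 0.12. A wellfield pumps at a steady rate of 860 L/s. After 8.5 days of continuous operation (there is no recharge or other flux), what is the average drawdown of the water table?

A = 89 hectares = 8.9 × 10^5 m²
Q = 860 L/s = 74300 m³/d
ΔV = Q × t = 74300 m³/d × 8.5 d = 6.316 × 10^5 m³
Δh = ΔV / (Sy × A) = 6.316 × 10^5 / (0.12 × 8.9 × 10^5) = 5.914 m

Δh ≈ 5.91 m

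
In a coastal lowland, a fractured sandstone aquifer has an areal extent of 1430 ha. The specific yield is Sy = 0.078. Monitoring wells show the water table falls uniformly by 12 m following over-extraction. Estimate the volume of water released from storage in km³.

A = 1430 ha = 1.43 × 10^7 m²
ΔV = Sy × A × Δh = 0.078 × 1.43 × 10^7 m² × 12 m = 1.338 × 10^7 m³
ΔV = 1.338 × 10^7 m³ = 0.01338 km³

ΔV ≈ 0.0134 km³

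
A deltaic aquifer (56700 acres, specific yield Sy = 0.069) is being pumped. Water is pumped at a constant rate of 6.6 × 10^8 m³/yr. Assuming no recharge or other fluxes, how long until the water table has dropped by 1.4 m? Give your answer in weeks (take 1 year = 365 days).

A = 56700 acres = 2.295 × 10^8 m²
ΔV = Sy × A × Δh = 0.069 × 2.295 × 10^8 × 1.4 = 2.217 × 10^7 m³
Q = 6.6 × 10^8 m³/yr = 1.808 × 10^6 m³/d
t = ΔV / Q = 2.217 × 10^7 m³ / 1.808 × 10^6 m³/d = 12.26 d
t = 12.26 d ≈ 1.751 weeks

t ≈ 1.75 weeks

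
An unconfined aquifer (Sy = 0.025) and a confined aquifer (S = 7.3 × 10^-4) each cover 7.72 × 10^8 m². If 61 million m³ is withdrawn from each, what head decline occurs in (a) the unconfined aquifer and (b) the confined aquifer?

Δh_u ≈ 3.16 m; Δh_c ≈ 108 m

ΔV = 61 million m³ = 6.1 × 10^7 m³
Unconfined: Δh_u = ΔV/(Sy·A) = 6.1 × 10^7/(0.025 × 7.72 × 10^8) = 3.161 m
Confined: Δh_c = ΔV/(S·A) = 6.1 × 10^7/(7.3 × 10^-4 × 7.72 × 10^8) = 108.2 m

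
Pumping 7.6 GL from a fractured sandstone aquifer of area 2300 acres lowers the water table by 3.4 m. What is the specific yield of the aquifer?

Sy ≈ 0.24

A = 2300 acres = 9.308 × 10^6 m²
ΔV = 7.6 GL = 7.6 × 10^6 m³
Sy = ΔV / (A × Δh) = 7.6 × 10^6 m³ / (9.308 × 10^6 m² × 3.4 m) = 0.2402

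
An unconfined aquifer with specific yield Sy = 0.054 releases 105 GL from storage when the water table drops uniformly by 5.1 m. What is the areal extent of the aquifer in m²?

A ≈ 3.81 × 10^8 m²

ΔV = 105 GL = 1.05 × 10^8 m³
A = ΔV / (Sy × Δh) = 1.05 × 10^8 / (0.054 × 5.1) = 3.813 × 10^8 m²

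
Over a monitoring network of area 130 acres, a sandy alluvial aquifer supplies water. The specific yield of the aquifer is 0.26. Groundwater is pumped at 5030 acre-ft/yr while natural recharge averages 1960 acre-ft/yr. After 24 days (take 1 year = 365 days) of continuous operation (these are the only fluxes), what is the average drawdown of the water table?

A = 130 acres = 5.261 × 10^5 m²
Net abstraction = 5030 − 1960 = 3070 acre-ft/yr
Q_net = 3070 acre-ft/yr = 10370 m³/d
ΔV = Q × t = 10370 m³/d × 24 d = 2.49 × 10^5 m³
Δh = ΔV / (Sy × A) = 2.49 × 10^5 / (0.26 × 5.261 × 10^5) = 1.82 m

Δh ≈ 1.82 m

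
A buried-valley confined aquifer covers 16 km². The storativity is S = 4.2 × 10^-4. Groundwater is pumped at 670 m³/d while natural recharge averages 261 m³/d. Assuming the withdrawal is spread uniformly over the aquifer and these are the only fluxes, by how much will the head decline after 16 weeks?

A = 16 km² = 1.6 × 10^7 m²
Net abstraction = 670 − 261 = 409 m³/d
t = 16 weeks = 112 d
ΔV = Q × t = 409 m³/d × 112 d = 45810 m³
Δh = ΔV / (S × A) = 45810 / (4.2 × 10^-4 × 1.6 × 10^7) = 6.817 m

Δh ≈ 6.82 m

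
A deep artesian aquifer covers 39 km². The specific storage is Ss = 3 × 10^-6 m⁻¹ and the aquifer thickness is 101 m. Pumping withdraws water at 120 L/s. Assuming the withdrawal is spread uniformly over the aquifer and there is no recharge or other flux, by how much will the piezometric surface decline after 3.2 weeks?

Δh ≈ 19.7 m

S = Ss × b = 3 × 10^-6 m⁻¹ × 101 m = 3.03 × 10^-4
A = 39 km² = 3.9 × 10^7 m²
Q = 120 L/s = 10370 m³/d
t = 3.2 weeks = 22.4 d
ΔV = Q × t = 10370 m³/d × 22.4 d = 2.322 × 10^5 m³
Δh = ΔV / (S × A) = 2.322 × 10^5 / (3.03 × 10^-4 × 3.9 × 10^7) = 19.65 m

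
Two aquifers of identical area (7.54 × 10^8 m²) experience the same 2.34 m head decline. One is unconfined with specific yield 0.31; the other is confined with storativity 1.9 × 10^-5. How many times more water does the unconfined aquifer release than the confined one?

Unconfined: ΔV_u = Sy × A × Δh = 0.31 × 7.54 × 10^8 × 2.34 = 5.47 × 10^8 m³
Confined: ΔV_c = S × A × Δh = 1.9 × 10^-5 × 7.54 × 10^8 × 2.34 = 33520 m³
Ratio = ΔV_u / ΔV_c = Sy / S = 0.31 / 1.9 × 10^-5 = 16320

ΔV_u / ΔV_c ≈ 16300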